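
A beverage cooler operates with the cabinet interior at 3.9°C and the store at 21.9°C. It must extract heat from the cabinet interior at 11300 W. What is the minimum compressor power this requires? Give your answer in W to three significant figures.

In absolute terms T_C = 277.05 K and T_H = 295.05 K, so ΔT = 18.00 K.
COP_Carnot = T_C/ΔT = 277.05/18.00 = 15.39.
Ẇ_min = Q̇/COP_Carnot = 11300/15.39 = 734.2 W.

734 W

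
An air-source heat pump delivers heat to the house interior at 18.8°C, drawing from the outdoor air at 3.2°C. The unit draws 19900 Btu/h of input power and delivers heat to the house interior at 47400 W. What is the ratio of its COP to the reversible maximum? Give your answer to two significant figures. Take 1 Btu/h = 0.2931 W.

0.43

Converting, Q̇_H = 47400 W = 161700 Btu/h, so COP_actual = Q̇_H/Ẇ = 161700/19900 = 8.127.
In absolute terms T_C = 276.35 K and T_H = 291.95 K, so ΔT = 15.60 K.
COP_Carnot = T_H/ΔT = 291.95/15.60 = 18.71.
η_II = COP_actual/COP_Carnot = 8.127/18.71 = 0.4342.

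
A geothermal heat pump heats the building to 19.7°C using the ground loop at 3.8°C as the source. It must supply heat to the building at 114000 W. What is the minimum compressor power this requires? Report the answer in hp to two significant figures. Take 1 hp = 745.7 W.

In absolute terms T_C = 276.95 K and T_H = 292.85 K, so ΔT = 15.90 K.
COP_Carnot = T_H/ΔT = 292.85/15.90 = 18.42.
Ẇ_min = Q̇/COP_Carnot = 114000/18.42 = 6190 W = 8.300 hp.

8.3 hp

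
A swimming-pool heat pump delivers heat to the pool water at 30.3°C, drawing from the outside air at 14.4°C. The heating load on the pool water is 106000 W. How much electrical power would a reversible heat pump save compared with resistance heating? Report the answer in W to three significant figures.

100000 W

In absolute terms T_C = 287.55 K and T_H = 303.45 K, so ΔT = 15.90 K.
COP_Carnot = T_H/ΔT = 303.45/15.90 = 19.08.
Resistance heating needs Ẇ_res = Q̇_H = 106000 W; the reversible heat pump needs only Ẇ_hp = Q̇_H/COP = 5554 W.
Saving = 106000 − 5554 = 100400 W.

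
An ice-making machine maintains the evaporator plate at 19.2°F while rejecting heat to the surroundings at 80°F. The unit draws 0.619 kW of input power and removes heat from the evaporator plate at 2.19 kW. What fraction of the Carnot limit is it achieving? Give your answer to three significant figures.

0.449

COP_actual = Q̇_C/Ẇ = 2.190/0.6190 = 3.538.
In absolute terms T_C = 266.04 K and T_H = 299.82 K, so ΔT = 33.78 K.
COP_Carnot = T_C/ΔT = 266.04/33.78 = 7.876.
η_II = COP_actual/COP_Carnot = 3.538/7.876 = 0.4492.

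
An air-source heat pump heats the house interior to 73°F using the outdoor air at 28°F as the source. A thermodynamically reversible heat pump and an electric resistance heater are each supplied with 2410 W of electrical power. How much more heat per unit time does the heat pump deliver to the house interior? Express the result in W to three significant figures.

In absolute terms T_C = 270.93 K and T_H = 295.93 K, so ΔT = 25.00 K.
COP_Carnot = T_H/ΔT = 295.93/25.00 = 11.84.
The heat pump delivers Q̇_H = COP × Ẇ = 28530 W; the resistance heater delivers Ẇ = 2410 W.
Extra = (COP − 1)·Ẇ = 26120 W.

26100 W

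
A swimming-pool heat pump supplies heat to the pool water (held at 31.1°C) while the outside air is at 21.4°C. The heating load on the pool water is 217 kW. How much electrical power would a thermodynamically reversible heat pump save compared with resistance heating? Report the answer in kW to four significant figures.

210.1 kW

In absolute terms T_C = 294.55 K and T_H = 304.25 K, so ΔT = 9.700 K.
COP_Carnot = T_H/ΔT = 304.25/9.700 = 31.37.
Resistance heating needs Ẇ_res = Q̇_H = 217.0 kW; the reversible heat pump needs only Ẇ_hp = Q̇_H/COP = 6.918 kW.
Saving = 217.0 − 6.918 = 210.1 kW.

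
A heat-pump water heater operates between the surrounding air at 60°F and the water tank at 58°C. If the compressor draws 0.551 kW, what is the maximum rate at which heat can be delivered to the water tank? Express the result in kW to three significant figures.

In absolute terms T_C = 288.71 K and T_H = 331.15 K, so ΔT = 42.44 K.
COP_Carnot = T_H/ΔT = 331.15/42.44 = 7.802.
Q̇_max = COP_Carnot × Ẇ = 7.802 × 0.5510 kW = 4.299 kW.

4.30 kW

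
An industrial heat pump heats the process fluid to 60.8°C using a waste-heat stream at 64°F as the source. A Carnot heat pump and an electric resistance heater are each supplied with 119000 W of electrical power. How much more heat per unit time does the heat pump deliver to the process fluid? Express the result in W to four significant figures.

804700 W

In absolute terms T_C = 290.93 K and T_H = 333.95 K, so ΔT = 43.02 K.
COP_Carnot = T_H/ΔT = 333.95/43.02 = 7.762.
The heat pump delivers Q̇_H = COP × Ẇ = 923700 W; the resistance heater delivers Ẇ = 119000 W.
Extra = (COP − 1)·Ẇ = 804700 W.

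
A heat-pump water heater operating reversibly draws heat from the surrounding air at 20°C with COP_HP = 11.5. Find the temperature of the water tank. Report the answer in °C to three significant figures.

47.9 °C

COP_HP = T_H/(T_H − T_C) rearranges to T_H = COP·T_C/(COP − 1).
With T_C = 293.15 K, T_H = 11.5 × 293.15/10.50 = 321.07 K.
Converting, 321.07 K = 47.92°C.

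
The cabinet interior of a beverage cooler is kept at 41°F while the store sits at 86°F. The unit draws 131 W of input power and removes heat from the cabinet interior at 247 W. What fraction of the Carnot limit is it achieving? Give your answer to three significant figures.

COP_actual = Q̇_C/Ẇ = 247.0/131.0 = 1.885.
In absolute terms T_C = 278.15 K and T_H = 303.15 K, so ΔT = 25.00 K.
COP_Carnot = T_C/ΔT = 278.15/25.00 = 11.13.
η_II = COP_actual/COP_Carnot = 1.885/11.13 = 0.1695.

0.169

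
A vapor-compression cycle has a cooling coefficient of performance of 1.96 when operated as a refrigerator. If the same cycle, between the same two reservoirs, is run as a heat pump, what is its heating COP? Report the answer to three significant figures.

The first law on one cycle gives Q_H = Q_C + W, so Q_H/W = Q_C/W + 1.
COP_HP = COP_R + 1 = 1.96 + 1 = 2.96.

2.96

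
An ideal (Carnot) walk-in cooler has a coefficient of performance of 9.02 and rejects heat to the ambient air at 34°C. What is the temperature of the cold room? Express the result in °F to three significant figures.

38.0 °F

For a Carnot refrigerator COP_R = T_C/(T_H − T_C), so T_C = COP·T_H/(1 + COP).
With T_H = 307.15 K, T_C = 9.02 × 307.15/10.02 = 276.50 K.
Converting, 276.50 K = 38.02°F.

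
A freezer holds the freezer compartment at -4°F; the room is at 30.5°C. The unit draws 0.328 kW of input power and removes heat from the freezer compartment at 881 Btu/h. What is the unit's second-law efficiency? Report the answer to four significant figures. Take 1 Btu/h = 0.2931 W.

0.1570

Converting, Q̇_C = 881.0 Btu/h = 0.2582 kW, so COP_actual = Q̇_C/Ẇ = 0.2582/0.3280 = 0.7873.
In absolute terms T_C = 253.15 K and T_H = 303.65 K, so ΔT = 50.50 K.
COP_Carnot = T_C/ΔT = 253.15/50.50 = 5.013.
η_II = COP_actual/COP_Carnot = 0.7873/5.013 = 0.1570.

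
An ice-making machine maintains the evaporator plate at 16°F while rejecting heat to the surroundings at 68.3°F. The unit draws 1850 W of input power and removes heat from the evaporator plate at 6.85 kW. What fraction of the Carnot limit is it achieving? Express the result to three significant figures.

Converting, Q̇_C = 6.850 kW = 6850 W, so COP_actual = Q̇_C/Ẇ = 6850/1850 = 3.703.
In absolute terms T_C = 264.26 K and T_H = 293.32 K, so ΔT = 29.06 K.
COP_Carnot = T_C/ΔT = 264.26/29.06 = 9.095.
η_II = COP_actual/COP_Carnot = 3.703/9.095 = 0.4071.

0.407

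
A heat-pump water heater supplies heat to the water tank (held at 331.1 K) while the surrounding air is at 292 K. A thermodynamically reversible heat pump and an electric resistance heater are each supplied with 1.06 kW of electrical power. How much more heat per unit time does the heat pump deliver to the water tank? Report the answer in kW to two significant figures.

The reservoir spacing is ΔT = 331.1 − 292 = 39.10 K.
COP_Carnot = T_H/ΔT = 331.10/39.10 = 8.468.
The heat pump delivers Q̇_H = COP × Ẇ = 8.976 kW; the resistance heater delivers Ẇ = 1.060 kW.
Extra = (COP − 1)·Ẇ = 7.916 kW.

7.9 kW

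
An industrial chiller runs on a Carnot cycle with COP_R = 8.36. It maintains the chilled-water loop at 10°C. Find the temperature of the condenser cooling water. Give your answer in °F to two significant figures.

COP_R = T_C/(T_H − T_C) gives T_H − T_C = T_C/COP.
With T_C = 283.15 K, T_H = 283.15 × (1 + 1/8.36) = 317.02 K.
Converting, 317.02 K = 110.97°F.

110 °F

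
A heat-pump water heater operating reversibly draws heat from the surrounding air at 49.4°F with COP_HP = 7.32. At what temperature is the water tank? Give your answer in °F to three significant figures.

COP_HP = T_H/(T_H − T_C) rearranges to T_H = COP·T_C/(COP − 1).
With T_C = 282.82 K, T_H = 7.32 × 282.82/6.320 = 327.57 K.
Converting, 327.57 K = 129.95°F.

130 °F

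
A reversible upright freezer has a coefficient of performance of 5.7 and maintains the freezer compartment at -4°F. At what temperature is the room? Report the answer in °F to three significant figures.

COP_R = T_C/(T_H − T_C) gives T_H − T_C = T_C/COP.
With T_C = 253.15 K, T_H = 253.15 × (1 + 1/5.7) = 297.56 K.
Converting, 297.56 K = 75.94°F.

75.9 °F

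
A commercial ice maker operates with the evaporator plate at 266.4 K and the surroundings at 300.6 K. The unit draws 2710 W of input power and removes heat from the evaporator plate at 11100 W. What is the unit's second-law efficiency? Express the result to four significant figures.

COP_actual = Q̇_C/Ẇ = 11100/2710 = 4.096.
The reservoir spacing is ΔT = 300.6 − 266.4 = 34.20 K.
COP_Carnot = T_C/ΔT = 266.40/34.20 = 7.789.
η_II = COP_actual/COP_Carnot = 4.096/7.789 = 0.5258.

0.5258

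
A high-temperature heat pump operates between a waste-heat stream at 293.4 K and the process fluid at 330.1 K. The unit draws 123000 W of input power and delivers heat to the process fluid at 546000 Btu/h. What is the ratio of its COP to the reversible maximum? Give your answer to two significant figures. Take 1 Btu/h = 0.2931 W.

0.14

Converting, Q̇_H = 546000 Btu/h = 160000 W, so COP_actual = Q̇_H/Ẇ = 160000/123000 = 1.301.
The reservoir spacing is ΔT = 330.1 − 293.4 = 36.70 K.
COP_Carnot = T_H/ΔT = 330.10/36.70 = 8.995.
η_II = COP_actual/COP_Carnot = 1.301/8.995 = 0.1447.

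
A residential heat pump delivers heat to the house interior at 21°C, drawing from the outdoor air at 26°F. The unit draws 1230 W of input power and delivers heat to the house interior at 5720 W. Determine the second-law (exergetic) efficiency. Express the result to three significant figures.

0.385

COP_actual = Q̇_H/Ẇ = 5720/1230 = 4.650.
In absolute terms T_C = 269.82 K and T_H = 294.15 K, so ΔT = 24.33 K.
COP_Carnot = T_H/ΔT = 294.15/24.33 = 12.09.
η_II = COP_actual/COP_Carnot = 4.650/12.09 = 0.3847.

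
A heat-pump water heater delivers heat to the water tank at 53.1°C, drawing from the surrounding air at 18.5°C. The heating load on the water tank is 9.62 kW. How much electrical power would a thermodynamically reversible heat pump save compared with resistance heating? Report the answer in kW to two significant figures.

In absolute terms T_C = 291.65 K and T_H = 326.25 K, so ΔT = 34.60 K.
COP_Carnot = T_H/ΔT = 326.25/34.60 = 9.429.
Resistance heating needs Ẇ_res = Q̇_H = 9.620 kW; the reversible heat pump needs only Ẇ_hp = Q̇_H/COP = 1.020 kW.
Saving = 9.620 − 1.020 = 8.600 kW.

8.6 kW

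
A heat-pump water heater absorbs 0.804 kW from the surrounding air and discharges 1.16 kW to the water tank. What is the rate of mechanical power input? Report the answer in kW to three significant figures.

0.356 kW

For a cyclic device the first law requires Q̇_H = Q̇_C + Ẇ.
Ẇ = Q̇_H − Q̇_C = 0.3560 kW.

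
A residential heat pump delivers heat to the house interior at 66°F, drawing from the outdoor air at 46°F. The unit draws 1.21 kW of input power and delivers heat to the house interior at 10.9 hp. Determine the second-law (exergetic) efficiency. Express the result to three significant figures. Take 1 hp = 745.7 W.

0.256

Converting, Q̇_H = 10.90 hp = 8.128 kW, so COP_actual = Q̇_H/Ẇ = 8.128/1.210 = 6.717.
In absolute terms T_C = 280.93 K and T_H = 292.04 K, so ΔT = 11.11 K.
COP_Carnot = T_H/ΔT = 292.04/11.11 = 26.28.
η_II = COP_actual/COP_Carnot = 6.717/26.28 = 0.2556.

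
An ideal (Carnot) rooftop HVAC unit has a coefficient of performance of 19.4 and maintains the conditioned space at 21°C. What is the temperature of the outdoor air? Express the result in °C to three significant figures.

36.2 °C

COP_R = T_C/(T_H − T_C) gives T_H − T_C = T_C/COP.
With T_C = 294.15 K, T_H = 294.15 × (1 + 1/19.4) = 309.31 K.
Converting, 309.31 K = 36.16°C.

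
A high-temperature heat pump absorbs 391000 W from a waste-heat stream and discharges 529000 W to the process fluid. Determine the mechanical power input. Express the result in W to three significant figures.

138000 W

For a cyclic device the first law requires Q̇_H = Q̇_C + Ẇ.
Ẇ = Q̇_H − Q̇_C = 138000 W.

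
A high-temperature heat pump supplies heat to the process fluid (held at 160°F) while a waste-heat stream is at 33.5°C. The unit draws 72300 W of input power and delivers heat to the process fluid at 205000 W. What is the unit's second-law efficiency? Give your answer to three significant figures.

COP_actual = Q̇_H/Ẇ = 205000/72300 = 2.835.
In absolute terms T_C = 306.65 K and T_H = 344.26 K, so ΔT = 37.61 K.
COP_Carnot = T_H/ΔT = 344.26/37.61 = 9.153.
η_II = COP_actual/COP_Carnot = 2.835/9.153 = 0.3098.

0.310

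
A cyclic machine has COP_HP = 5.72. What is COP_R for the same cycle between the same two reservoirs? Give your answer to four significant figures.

4.720

Since Q_H = Q_C + W for any cycle, COP_R = Q_C/W = Q_H/W − 1.
COP_R = 5.72 − 1 = 4.72.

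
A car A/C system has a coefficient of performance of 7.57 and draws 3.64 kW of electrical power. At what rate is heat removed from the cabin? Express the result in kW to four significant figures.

Q̇_C = COP × Ẇ = 7.57 × 3.640 = 27.55 kW.

27.55 kW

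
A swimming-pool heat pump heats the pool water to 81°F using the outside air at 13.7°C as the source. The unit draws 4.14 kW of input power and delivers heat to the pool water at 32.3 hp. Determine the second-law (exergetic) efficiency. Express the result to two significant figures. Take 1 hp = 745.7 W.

0.26

Converting, Q̇_H = 32.30 hp = 24.09 kW, so COP_actual = Q̇_H/Ẇ = 24.09/4.140 = 5.818.
In absolute terms T_C = 286.85 K and T_H = 300.37 K, so ΔT = 13.52 K.
COP_Carnot = T_H/ΔT = 300.37/13.52 = 22.21.
η_II = COP_actual/COP_Carnot = 5.818/22.21 = 0.2619.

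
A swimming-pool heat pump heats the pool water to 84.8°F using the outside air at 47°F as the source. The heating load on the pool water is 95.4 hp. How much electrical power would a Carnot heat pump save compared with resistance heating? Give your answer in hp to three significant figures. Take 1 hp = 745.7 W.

In absolute terms T_C = 281.48 K and T_H = 302.48 K, so ΔT = 21.00 K.
COP_Carnot = T_H/ΔT = 302.48/21.00 = 14.40.
Resistance heating needs Ẇ_res = Q̇_H = 95.40 hp; the reversible heat pump needs only Ẇ_hp = Q̇_H/COP = 6.623 hp.
Saving = 95.40 − 6.623 = 88.78 hp.

88.8 hp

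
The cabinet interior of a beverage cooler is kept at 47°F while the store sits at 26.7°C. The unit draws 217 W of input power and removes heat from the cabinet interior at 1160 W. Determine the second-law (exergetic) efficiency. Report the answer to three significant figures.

COP_actual = Q̇_C/Ẇ = 1160/217.0 = 5.346.
In absolute terms T_C = 281.48 K and T_H = 299.85 K, so ΔT = 18.37 K.
COP_Carnot = T_C/ΔT = 281.48/18.37 = 15.33.
η_II = COP_actual/COP_Carnot = 5.346/15.33 = 0.3488.

0.349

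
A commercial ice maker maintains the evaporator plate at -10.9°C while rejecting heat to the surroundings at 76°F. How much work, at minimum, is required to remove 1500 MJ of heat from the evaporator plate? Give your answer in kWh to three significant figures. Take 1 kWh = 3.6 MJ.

56.2 kWh

In absolute terms T_C = 262.25 K and T_H = 297.59 K, so ΔT = 35.34 K.
The reversible limit is COP_R = T_C/ΔT = 7.420, so W_min = Q_C/COP = Q_C·ΔT/T_C.
W_min = 1500 × 35.34/262.25 = 202.2 MJ = 56.16 kWh.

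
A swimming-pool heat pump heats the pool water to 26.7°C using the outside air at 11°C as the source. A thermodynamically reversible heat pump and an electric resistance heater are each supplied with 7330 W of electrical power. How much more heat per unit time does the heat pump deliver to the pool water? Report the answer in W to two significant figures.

130000 W

In absolute terms T_C = 284.15 K and T_H = 299.85 K, so ΔT = 15.70 K.
COP_Carnot = T_H/ΔT = 299.85/15.70 = 19.10.
The heat pump delivers Q̇_H = COP × Ẇ = 140000 W; the resistance heater delivers Ẇ = 7330 W.
Extra = (COP − 1)·Ẇ = 132700 W.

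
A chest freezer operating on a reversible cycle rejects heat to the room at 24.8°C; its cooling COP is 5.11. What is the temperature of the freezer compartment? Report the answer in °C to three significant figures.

For a Carnot refrigerator COP_R = T_C/(T_H − T_C), so T_C = COP·T_H/(1 + COP).
With T_H = 297.95 K, T_C = 5.11 × 297.95/6.110 = 249.19 K.
Converting, 249.19 K = -23.96°C.

-24.0 °C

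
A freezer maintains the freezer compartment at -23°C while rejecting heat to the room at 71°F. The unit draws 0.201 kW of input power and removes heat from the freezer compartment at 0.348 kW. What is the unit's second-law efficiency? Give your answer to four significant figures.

0.3091

COP_actual = Q̇_C/Ẇ = 0.3480/0.2010 = 1.731.
In absolute terms T_C = 250.15 K and T_H = 294.82 K, so ΔT = 44.67 K.
COP_Carnot = T_C/ΔT = 250.15/44.67 = 5.600.
η_II = COP_actual/COP_Carnot = 1.731/5.600 = 0.3091.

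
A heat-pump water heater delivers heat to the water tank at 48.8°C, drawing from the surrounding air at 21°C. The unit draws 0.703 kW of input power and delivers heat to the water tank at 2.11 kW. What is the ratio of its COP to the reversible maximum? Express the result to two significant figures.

COP_actual = Q̇_H/Ẇ = 2.110/0.7030 = 3.001.
In absolute terms T_C = 294.15 K and T_H = 321.95 K, so ΔT = 27.80 K.
COP_Carnot = T_H/ΔT = 321.95/27.80 = 11.58.
η_II = COP_actual/COP_Carnot = 3.001/11.58 = 0.2592.

0.26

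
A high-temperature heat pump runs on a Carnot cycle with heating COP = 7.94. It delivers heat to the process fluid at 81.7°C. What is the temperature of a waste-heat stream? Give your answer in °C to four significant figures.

37.01 °C

COP_HP = T_H/(T_H − T_C) gives T_H − T_C = T_H/COP.
With T_H = 354.85 K, T_C = 354.85 × (1 − 1/7.94) = 310.16 K.
Converting, 310.16 K = 37.01°C.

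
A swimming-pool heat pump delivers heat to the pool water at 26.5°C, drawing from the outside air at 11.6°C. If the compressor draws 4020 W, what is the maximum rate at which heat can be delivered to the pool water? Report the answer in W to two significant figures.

In absolute terms T_C = 284.75 K and T_H = 299.65 K, so ΔT = 14.90 K.
COP_Carnot = T_H/ΔT = 299.65/14.90 = 20.11.
Q̇_max = COP_Carnot × Ẇ = 20.11 × 4020 W = 80850 W.

81000 W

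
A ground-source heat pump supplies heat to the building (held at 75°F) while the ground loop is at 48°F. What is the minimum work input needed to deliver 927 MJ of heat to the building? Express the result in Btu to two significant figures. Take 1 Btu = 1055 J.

44000 Btu

In absolute terms T_C = 282.04 K and T_H = 297.04 K, so ΔT = 15.00 K.
The reversible limit is COP_HP = T_H/ΔT = 19.80, so W_min = Q_H/COP = Q_H·ΔT/T_H.
W_min = 927.0 × 15.00/297.04 = 46.81 MJ = 44370 Btu.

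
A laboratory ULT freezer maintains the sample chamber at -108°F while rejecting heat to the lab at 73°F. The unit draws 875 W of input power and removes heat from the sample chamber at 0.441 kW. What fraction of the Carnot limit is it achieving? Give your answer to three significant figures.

0.259

Converting, Q̇_C = 0.4410 kW = 441.0 W, so COP_actual = Q̇_C/Ẇ = 441.0/875.0 = 0.5040.
In absolute terms T_C = 195.37 K and T_H = 295.93 K, so ΔT = 100.6 K.
COP_Carnot = T_C/ΔT = 195.37/100.6 = 1.943.
η_II = COP_actual/COP_Carnot = 0.5040/1.943 = 0.2594.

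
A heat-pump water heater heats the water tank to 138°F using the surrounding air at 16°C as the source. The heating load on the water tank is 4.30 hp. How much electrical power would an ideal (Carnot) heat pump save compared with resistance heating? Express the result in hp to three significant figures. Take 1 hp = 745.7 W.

In absolute terms T_C = 289.15 K and T_H = 332.04 K, so ΔT = 42.89 K.
COP_Carnot = T_H/ΔT = 332.04/42.89 = 7.742.
Resistance heating needs Ẇ_res = Q̇_H = 4.300 hp; the reversible heat pump needs only Ẇ_hp = Q̇_H/COP = 0.5554 hp.
Saving = 4.300 − 0.5554 = 3.745 hp.

3.74 hp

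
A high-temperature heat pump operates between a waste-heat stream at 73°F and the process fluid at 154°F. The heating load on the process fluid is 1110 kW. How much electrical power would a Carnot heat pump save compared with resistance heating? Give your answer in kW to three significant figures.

In absolute terms T_C = 295.93 K and T_H = 340.93 K, so ΔT = 45.00 K.
COP_Carnot = T_H/ΔT = 340.93/45.00 = 7.576.
Resistance heating needs Ẇ_res = Q̇_H = 1110 kW; the reversible heat pump needs only Ẇ_hp = Q̇_H/COP = 146.5 kW.
Saving = 1110 − 146.5 = 963.5 kW.

963 kW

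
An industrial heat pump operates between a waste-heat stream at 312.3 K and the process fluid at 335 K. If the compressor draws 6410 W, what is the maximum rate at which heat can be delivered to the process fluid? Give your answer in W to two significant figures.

95000 W

The reservoir spacing is ΔT = 335 − 312.3 = 22.70 K.
COP_Carnot = T_H/ΔT = 335.00/22.70 = 14.76.
Q̇_max = COP_Carnot × Ẇ = 14.76 × 6410 W = 94600 W.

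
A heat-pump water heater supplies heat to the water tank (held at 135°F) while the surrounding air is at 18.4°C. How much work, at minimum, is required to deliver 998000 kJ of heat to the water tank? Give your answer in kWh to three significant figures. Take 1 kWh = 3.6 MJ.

In absolute terms T_C = 291.55 K and T_H = 330.37 K, so ΔT = 38.82 K.
The reversible limit is COP_HP = T_H/ΔT = 8.510, so W_min = Q_H/COP = Q_H·ΔT/T_H.
W_min = 998000 × 38.82/330.37 = 117300 kJ = 32.58 kWh.

32.6 kWh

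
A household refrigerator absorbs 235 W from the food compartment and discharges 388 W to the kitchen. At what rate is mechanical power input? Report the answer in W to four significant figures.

153.0 W

For a cyclic device the first law requires Q̇_H = Q̇_C + Ẇ.
Ẇ = Q̇_H − Q̇_C = 153.0 W.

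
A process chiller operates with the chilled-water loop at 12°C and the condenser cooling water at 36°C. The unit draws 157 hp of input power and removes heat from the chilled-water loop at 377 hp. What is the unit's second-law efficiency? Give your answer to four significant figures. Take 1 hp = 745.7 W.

0.2021

COP_actual = Q̇_C/Ẇ = 377.0/157.0 = 2.401.
In absolute terms T_C = 285.15 K and T_H = 309.15 K, so ΔT = 24.00 K.
COP_Carnot = T_C/ΔT = 285.15/24.00 = 11.88.
η_II = COP_actual/COP_Carnot = 2.401/11.88 = 0.2021.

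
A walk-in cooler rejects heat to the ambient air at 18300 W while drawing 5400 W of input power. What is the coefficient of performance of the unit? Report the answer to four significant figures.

2.389

The first law gives Q̇_H = Q̇_C + Ẇ, so the three rates are Q̇_C = 12900, Q̇_H = 18300, Ẇ = 5400 W.
COP_R = Q̇_C/Ẇ = 12900/5400 = 2.389.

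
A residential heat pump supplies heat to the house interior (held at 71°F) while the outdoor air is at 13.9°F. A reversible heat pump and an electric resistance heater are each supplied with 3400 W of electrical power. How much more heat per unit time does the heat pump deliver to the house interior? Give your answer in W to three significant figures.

28200 W

In absolute terms T_C = 263.09 K and T_H = 294.82 K, so ΔT = 31.72 K.
COP_Carnot = T_H/ΔT = 294.82/31.72 = 9.294.
The heat pump delivers Q̇_H = COP × Ẇ = 31600 W; the resistance heater delivers Ẇ = 3400 W.
Extra = (COP − 1)·Ẇ = 28200 W.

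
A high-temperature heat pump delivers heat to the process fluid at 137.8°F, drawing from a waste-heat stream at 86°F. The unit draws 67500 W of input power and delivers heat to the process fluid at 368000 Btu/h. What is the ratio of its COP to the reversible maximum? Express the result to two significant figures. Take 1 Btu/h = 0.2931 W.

Converting, Q̇_H = 368000 Btu/h = 107900 W, so COP_actual = Q̇_H/Ẇ = 107900/67500 = 1.598.
In absolute terms T_C = 303.15 K and T_H = 331.93 K, so ΔT = 28.78 K.
COP_Carnot = T_H/ΔT = 331.93/28.78 = 11.53.
η_II = COP_actual/COP_Carnot = 1.598/11.53 = 0.1385.

0.14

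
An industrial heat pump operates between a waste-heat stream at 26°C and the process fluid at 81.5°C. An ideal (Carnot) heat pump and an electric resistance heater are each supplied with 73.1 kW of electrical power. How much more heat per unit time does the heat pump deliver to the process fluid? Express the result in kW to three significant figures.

394 kW

In absolute terms T_C = 299.15 K and T_H = 354.65 K, so ΔT = 55.50 K.
COP_Carnot = T_H/ΔT = 354.65/55.50 = 6.390.
The heat pump delivers Q̇_H = COP × Ẇ = 467.1 kW; the resistance heater delivers Ẇ = 73.10 kW.
Extra = (COP − 1)·Ẇ = 394.0 kW.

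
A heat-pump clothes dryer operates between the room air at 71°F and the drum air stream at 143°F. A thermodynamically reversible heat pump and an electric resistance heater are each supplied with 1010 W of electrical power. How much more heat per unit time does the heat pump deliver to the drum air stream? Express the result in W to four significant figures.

In absolute terms T_C = 294.82 K and T_H = 334.82 K, so ΔT = 40.00 K.
COP_Carnot = T_H/ΔT = 334.82/40.00 = 8.370.
The heat pump delivers Q̇_H = COP × Ẇ = 8454 W; the resistance heater delivers Ẇ = 1010 W.
Extra = (COP − 1)·Ẇ = 7444 W.

7444 W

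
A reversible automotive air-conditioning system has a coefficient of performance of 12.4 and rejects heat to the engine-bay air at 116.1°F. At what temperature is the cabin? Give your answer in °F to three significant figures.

73.1 °F

For a Carnot refrigerator COP_R = T_C/(T_H − T_C), so T_C = COP·T_H/(1 + COP).
With T_H = 319.87 K, T_C = 12.4 × 319.87/13.40 = 296.00 K.
Converting, 296.00 K = 73.13°F.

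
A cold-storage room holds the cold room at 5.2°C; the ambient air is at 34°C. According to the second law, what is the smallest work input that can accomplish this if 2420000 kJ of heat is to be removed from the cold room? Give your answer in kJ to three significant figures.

In absolute terms T_C = 278.35 K and T_H = 307.15 K, so ΔT = 28.80 K.
The reversible limit is COP_R = T_C/ΔT = 9.665, so W_min = Q_C/COP = Q_C·ΔT/T_C.
W_min = 2420000 × 28.80/278.35 = 250400 kJ.

250000 kJ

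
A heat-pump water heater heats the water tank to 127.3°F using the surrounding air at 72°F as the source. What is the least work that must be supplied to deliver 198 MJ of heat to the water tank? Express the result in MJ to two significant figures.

In absolute terms T_C = 295.37 K and T_H = 326.09 K, so ΔT = 30.72 K.
The reversible limit is COP_HP = T_H/ΔT = 10.61, so W_min = Q_H/COP = Q_H·ΔT/T_H.
W_min = 198.0 × 30.72/326.09 = 18.65 MJ.

19 MJ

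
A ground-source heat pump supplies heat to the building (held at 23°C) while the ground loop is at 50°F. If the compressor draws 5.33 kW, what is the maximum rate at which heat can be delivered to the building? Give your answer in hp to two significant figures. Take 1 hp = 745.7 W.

In absolute terms T_C = 283.15 K and T_H = 296.15 K, so ΔT = 13.00 K.
COP_Carnot = T_H/ΔT = 296.15/13.00 = 22.78.
Q̇_max = COP_Carnot × Ẇ = 22.78 × 5.330 kW = 121.4 kW = 162.8 hp.

160 hp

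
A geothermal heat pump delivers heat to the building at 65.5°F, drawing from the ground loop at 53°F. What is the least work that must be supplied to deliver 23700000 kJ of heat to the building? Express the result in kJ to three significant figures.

564000 kJ

In absolute terms T_C = 284.82 K and T_H = 291.76 K, so ΔT = 6.944 K.
The reversible limit is COP_HP = T_H/ΔT = 42.01, so W_min = Q_H/COP = Q_H·ΔT/T_H.
W_min = 23700000 × 6.944/291.76 = 564100 kJ.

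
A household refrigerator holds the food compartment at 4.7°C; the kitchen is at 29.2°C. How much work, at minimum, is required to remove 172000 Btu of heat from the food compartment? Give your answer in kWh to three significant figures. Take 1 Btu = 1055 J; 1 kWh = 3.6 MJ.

4.44 kWh

In absolute terms T_C = 277.85 K and T_H = 302.35 K, so ΔT = 24.50 K.
The reversible limit is COP_R = T_C/ΔT = 11.34, so W_min = Q_C/COP = Q_C·ΔT/T_C.
W_min = 172000 × 24.50/277.85 = 15170 Btu = 4.445 kWh.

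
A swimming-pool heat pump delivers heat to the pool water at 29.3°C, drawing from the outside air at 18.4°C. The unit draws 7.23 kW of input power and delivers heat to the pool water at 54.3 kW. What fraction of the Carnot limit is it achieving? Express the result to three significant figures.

COP_actual = Q̇_H/Ẇ = 54.30/7.230 = 7.510.
In absolute terms T_C = 291.55 K and T_H = 302.45 K, so ΔT = 10.90 K.
COP_Carnot = T_H/ΔT = 302.45/10.90 = 27.75.
η_II = COP_actual/COP_Carnot = 7.510/27.75 = 0.2707.

0.271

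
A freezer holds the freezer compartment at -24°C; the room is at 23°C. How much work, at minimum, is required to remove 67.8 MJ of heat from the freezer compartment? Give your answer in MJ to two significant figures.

In absolute terms T_C = 249.15 K and T_H = 296.15 K, so ΔT = 47.00 K.
The reversible limit is COP_R = T_C/ΔT = 5.301, so W_min = Q_C/COP = Q_C·ΔT/T_C.
W_min = 67.80 × 47.00/249.15 = 12.79 MJ.

13 MJ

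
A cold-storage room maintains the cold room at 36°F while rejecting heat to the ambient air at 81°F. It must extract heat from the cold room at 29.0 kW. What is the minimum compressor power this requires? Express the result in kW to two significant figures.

In absolute terms T_C = 275.37 K and T_H = 300.37 K, so ΔT = 25.00 K.
COP_Carnot = T_C/ΔT = 275.37/25.00 = 11.01.
Ẇ_min = Q̇/COP_Carnot = 29.00/11.01 = 2.633 kW.

2.6 kW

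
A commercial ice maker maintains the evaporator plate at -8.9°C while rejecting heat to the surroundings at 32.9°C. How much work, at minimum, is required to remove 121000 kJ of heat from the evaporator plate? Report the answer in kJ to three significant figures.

19100 kJ

In absolute terms T_C = 264.25 K and T_H = 306.05 K, so ΔT = 41.80 K.
The reversible limit is COP_R = T_C/ΔT = 6.322, so W_min = Q_C/COP = Q_C·ΔT/T_C.
W_min = 121000 × 41.80/264.25 = 19140 kJ.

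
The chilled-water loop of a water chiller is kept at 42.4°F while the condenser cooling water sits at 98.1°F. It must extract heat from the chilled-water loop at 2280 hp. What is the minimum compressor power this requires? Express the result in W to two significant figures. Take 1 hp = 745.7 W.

In absolute terms T_C = 278.93 K and T_H = 309.87 K, so ΔT = 30.94 K.
COP_Carnot = T_C/ΔT = 278.93/30.94 = 9.014.
Ẇ_min = Q̇/COP_Carnot = 2280/9.014 = 252.9 hp = 188600 W.

190000 W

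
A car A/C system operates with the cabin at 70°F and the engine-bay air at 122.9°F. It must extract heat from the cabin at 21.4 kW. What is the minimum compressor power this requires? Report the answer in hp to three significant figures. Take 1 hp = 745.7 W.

2.87 hp

In absolute terms T_C = 294.26 K and T_H = 323.65 K, so ΔT = 29.39 K.
COP_Carnot = T_C/ΔT = 294.26/29.39 = 10.01.
Ẇ_min = Q̇/COP_Carnot = 21.40/10.01 = 2.137 kW = 2.866 hp.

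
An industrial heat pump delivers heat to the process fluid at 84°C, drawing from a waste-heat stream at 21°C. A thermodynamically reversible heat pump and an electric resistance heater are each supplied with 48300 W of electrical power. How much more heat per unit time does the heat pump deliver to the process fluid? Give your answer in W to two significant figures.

In absolute terms T_C = 294.15 K and T_H = 357.15 K, so ΔT = 63.00 K.
COP_Carnot = T_H/ΔT = 357.15/63.00 = 5.669.
The heat pump delivers Q̇_H = COP × Ẇ = 273800 W; the resistance heater delivers Ẇ = 48300 W.
Extra = (COP − 1)·Ẇ = 225500 W.

230000 W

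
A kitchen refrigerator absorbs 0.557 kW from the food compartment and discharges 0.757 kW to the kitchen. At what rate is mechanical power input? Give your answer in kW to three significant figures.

0.200 kW

For a cyclic device the first law requires Q̇_H = Q̇_C + Ẇ.
Ẇ = Q̇_H − Q̇_C = 0.2000 kW.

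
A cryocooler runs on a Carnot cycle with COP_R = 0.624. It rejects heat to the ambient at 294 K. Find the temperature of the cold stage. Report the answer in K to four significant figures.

For a Carnot refrigerator COP_R = T_C/(T_H − T_C), so T_C = COP·T_H/(1 + COP).
With T_H = 294.00 K, T_C = 0.624 × 294.00/1.624 = 112.97 K.

113.0 K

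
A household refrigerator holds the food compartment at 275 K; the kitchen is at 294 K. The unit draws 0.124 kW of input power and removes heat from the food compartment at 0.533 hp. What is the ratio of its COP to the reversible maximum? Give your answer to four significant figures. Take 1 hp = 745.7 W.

0.2215

Converting, Q̇_C = 0.5330 hp = 0.3975 kW, so COP_actual = Q̇_C/Ẇ = 0.3975/0.1240 = 3.205.
The reservoir spacing is ΔT = 294 − 275 = 19.00 K.
COP_Carnot = T_C/ΔT = 275.00/19.00 = 14.47.
η_II = COP_actual/COP_Carnot = 3.205/14.47 = 0.2215.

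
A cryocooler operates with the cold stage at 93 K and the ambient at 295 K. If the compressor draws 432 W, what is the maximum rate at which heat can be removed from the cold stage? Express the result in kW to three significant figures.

0.199 kW

The reservoir spacing is ΔT = 295 − 93 = 202.0 K.
COP_Carnot = T_C/ΔT = 93.00/202.0 = 0.4604.
Q̇_max = COP_Carnot × Ẇ = 0.4604 × 432.0 W = 198.9 W = 0.1989 kW.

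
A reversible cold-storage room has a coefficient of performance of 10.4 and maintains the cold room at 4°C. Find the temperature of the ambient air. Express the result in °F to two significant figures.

COP_R = T_C/(T_H − T_C) gives T_H − T_C = T_C/COP.
With T_C = 277.15 K, T_H = 277.15 × (1 + 1/10.4) = 303.80 K.
Converting, 303.80 K = 87.17°F.

87 °F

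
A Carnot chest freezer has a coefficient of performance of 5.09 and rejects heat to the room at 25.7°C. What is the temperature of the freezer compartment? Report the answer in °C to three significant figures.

-23.4 °C

For a Carnot refrigerator COP_R = T_C/(T_H − T_C), so T_C = COP·T_H/(1 + COP).
With T_H = 298.85 K, T_C = 5.09 × 298.85/6.090 = 249.78 K.
Converting, 249.78 K = -23.37°C.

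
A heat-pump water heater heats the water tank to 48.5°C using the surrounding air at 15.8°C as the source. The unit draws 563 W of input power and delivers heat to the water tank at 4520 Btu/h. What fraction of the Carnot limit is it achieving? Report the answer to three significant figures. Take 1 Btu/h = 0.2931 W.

0.239

Converting, Q̇_H = 4520 Btu/h = 1325 W, so COP_actual = Q̇_H/Ẇ = 1325/563.0 = 2.353.
In absolute terms T_C = 288.95 K and T_H = 321.65 K, so ΔT = 32.70 K.
COP_Carnot = T_H/ΔT = 321.65/32.70 = 9.836.
η_II = COP_actual/COP_Carnot = 2.353/9.836 = 0.2392.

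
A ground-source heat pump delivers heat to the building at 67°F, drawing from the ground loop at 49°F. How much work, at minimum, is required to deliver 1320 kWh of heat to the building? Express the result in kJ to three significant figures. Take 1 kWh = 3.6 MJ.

In absolute terms T_C = 282.59 K and T_H = 292.59 K, so ΔT = 10.00 K.
The reversible limit is COP_HP = T_H/ΔT = 29.26, so W_min = Q_H/COP = Q_H·ΔT/T_H.
W_min = 1320 × 10.00/292.59 = 45.11 kWh = 162400 kJ.

162000 kJ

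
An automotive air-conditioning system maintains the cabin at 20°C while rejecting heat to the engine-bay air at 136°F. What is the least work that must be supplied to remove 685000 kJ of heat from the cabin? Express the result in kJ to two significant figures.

88000 kJ

In absolute terms T_C = 293.15 K and T_H = 330.93 K, so ΔT = 37.78 K.
The reversible limit is COP_R = T_C/ΔT = 7.760, so W_min = Q_C/COP = Q_C·ΔT/T_C.
W_min = 685000 × 37.78/293.15 = 88270 kJ.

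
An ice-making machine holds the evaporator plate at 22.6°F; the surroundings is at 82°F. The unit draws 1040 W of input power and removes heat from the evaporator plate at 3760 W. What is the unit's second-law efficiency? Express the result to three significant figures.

0.445

COP_actual = Q̇_C/Ẇ = 3760/1040 = 3.615.
In absolute terms T_C = 267.93 K and T_H = 300.93 K, so ΔT = 33.00 K.
COP_Carnot = T_C/ΔT = 267.93/33.00 = 8.119.
η_II = COP_actual/COP_Carnot = 3.615/8.119 = 0.4453.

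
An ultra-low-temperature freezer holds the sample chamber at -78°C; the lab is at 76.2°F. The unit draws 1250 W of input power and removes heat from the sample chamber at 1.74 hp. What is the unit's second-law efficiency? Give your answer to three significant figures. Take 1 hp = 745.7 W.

0.545

Converting, Q̇_C = 1.740 hp = 1298 W, so COP_actual = Q̇_C/Ẇ = 1298/1250 = 1.038.
In absolute terms T_C = 195.15 K and T_H = 297.71 K, so ΔT = 102.6 K.
COP_Carnot = T_C/ΔT = 195.15/102.6 = 1.903.
η_II = COP_actual/COP_Carnot = 1.038/1.903 = 0.5455.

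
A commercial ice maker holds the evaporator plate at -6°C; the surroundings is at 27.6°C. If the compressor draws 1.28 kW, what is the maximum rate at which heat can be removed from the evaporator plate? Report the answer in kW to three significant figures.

10.2 kW

In absolute terms T_C = 267.15 K and T_H = 300.75 K, so ΔT = 33.60 K.
COP_Carnot = T_C/ΔT = 267.15/33.60 = 7.951.
Q̇_max = COP_Carnot × Ẇ = 7.951 × 1.280 kW = 10.18 kW.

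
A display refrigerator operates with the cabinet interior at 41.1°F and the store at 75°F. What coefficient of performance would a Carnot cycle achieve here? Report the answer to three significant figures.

14.8

In absolute terms T_C = 278.21 K and T_H = 297.04 K, so ΔT = 18.83 K.
For a reversible cycle, COP_Carnot = T_C/ΔT = 278.21/18.83 = 14.77.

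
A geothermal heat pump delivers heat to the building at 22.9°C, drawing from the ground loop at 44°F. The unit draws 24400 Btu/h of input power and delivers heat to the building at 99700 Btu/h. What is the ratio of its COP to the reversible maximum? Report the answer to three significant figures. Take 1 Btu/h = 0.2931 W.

0.224

COP_actual = Q̇_H/Ẇ = 99700/24400 = 4.086.
In absolute terms T_C = 279.82 K and T_H = 296.05 K, so ΔT = 16.23 K.
COP_Carnot = T_H/ΔT = 296.05/16.23 = 18.24.
η_II = COP_actual/COP_Carnot = 4.086/18.24 = 0.2241.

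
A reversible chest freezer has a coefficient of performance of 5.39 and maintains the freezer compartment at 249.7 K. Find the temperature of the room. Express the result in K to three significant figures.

296 K

COP_R = T_C/(T_H − T_C) gives T_H − T_C = T_C/COP.
With T_C = 249.70 K, T_H = 249.70 × (1 + 1/5.39) = 296.03 K.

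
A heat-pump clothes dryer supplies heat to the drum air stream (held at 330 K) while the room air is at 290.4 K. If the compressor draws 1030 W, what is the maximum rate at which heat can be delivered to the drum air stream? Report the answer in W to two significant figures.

The reservoir spacing is ΔT = 330 − 290.4 = 39.60 K.
COP_Carnot = T_H/ΔT = 330.00/39.60 = 8.333.
Q̇_max = COP_Carnot × Ẇ = 8.333 × 1030 W = 8583 W.

8600 W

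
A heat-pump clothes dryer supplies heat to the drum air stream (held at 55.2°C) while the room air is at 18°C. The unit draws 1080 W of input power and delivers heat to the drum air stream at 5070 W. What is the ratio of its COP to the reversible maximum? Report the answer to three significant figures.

COP_actual = Q̇_H/Ẇ = 5070/1080 = 4.694.
In absolute terms T_C = 291.15 K and T_H = 328.35 K, so ΔT = 37.20 K.
COP_Carnot = T_H/ΔT = 328.35/37.20 = 8.827.
η_II = COP_actual/COP_Carnot = 4.694/8.827 = 0.5319.

0.532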